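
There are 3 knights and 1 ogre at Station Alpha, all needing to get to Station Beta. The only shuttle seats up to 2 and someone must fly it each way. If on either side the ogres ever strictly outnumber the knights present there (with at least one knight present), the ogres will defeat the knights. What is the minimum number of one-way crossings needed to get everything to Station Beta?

Counting alone: each trip to Station Beta takes at most 2 across and each return brings at least 1 back, so after t trips out (and t−1 returns) at most 2t − (t−1) of the 4 are across; that first reaches 4 at t = 3, so at least 5 crossings are needed.
The plan below uses exactly 5 crossings, so it is optimal:
1. 1 knight and 1 ogre → Station Beta.  (Station Alpha: 2K 0O; Station Beta: 1K 1O)
2. 1 ogre ← Station Alpha.  (Station Alpha: 2K 1O; Station Beta: 1K 0O)
3. 1 knight and 1 ogre → Station Beta.  (Station Alpha: 1K 0O; Station Beta: 2K 1O)
4. 1 ogre ← Station Alpha.  (Station Alpha: 1K 1O; Station Beta: 2K 0O)
5. 1 knight and 1 ogre → Station Beta.  (Station Alpha: 0K 0O; Station Beta: 3K 1O)

5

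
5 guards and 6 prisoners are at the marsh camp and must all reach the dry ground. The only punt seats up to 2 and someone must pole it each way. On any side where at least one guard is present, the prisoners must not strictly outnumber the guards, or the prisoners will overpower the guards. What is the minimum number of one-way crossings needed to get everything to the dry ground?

impossible

The prisoners already outnumber the guards at the marsh camp before anyone moves, so the starting position itself is disallowed.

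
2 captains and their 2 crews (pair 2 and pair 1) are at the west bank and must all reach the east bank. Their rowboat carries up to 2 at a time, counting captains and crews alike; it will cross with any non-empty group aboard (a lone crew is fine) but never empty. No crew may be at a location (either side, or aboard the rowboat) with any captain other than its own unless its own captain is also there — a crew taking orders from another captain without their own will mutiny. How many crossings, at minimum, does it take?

5

Counting alone: each trip to the east bank takes at most 2 across and each return brings at least 1 back, so after t trips out (and t−1 returns) at most 2t − (t−1) of the 4 are across; that first reaches 4 at t = 3, so at least 5 crossings are needed.
The plan below uses exactly 5 crossings, so it is optimal:
1. captain 2 and crew 2 cross → the east bank.
2. captain 2 crosses ← the west bank.
3. captain 1 and captain 2 cross → the east bank.
4. captain 1 crosses ← the west bank.
5. captain 1 and crew 1 cross → the east bank.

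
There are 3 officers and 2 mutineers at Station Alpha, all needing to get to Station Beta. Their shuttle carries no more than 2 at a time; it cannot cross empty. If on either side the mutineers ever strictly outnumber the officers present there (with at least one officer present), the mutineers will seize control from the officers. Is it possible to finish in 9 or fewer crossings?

Yes

Yes — this plan uses 7 crossings (≤ 9):
1. 2 mutineers → Station Beta.  (Station Alpha: 3O 0M; Station Beta: 0O 2M)
2. 1 mutineer ← Station Alpha.  (Station Alpha: 3O 1M; Station Beta: 0O 1M)
3. 2 officers → Station Beta.  (Station Alpha: 1O 1M; Station Beta: 2O 1M)
4. 1 officer ← Station Alpha.  (Station Alpha: 2O 1M; Station Beta: 1O 1M)
5. 1 officer and 1 mutineer → Station Beta.  (Station Alpha: 1O 0M; Station Beta: 2O 2M)
6. 1 mutineer ← Station Alpha.  (Station Alpha: 1O 1M; Station Beta: 2O 1M)
7. 1 officer and 1 mutineer → Station Beta.  (Station Alpha: 0O 0M; Station Beta: 3O 2M)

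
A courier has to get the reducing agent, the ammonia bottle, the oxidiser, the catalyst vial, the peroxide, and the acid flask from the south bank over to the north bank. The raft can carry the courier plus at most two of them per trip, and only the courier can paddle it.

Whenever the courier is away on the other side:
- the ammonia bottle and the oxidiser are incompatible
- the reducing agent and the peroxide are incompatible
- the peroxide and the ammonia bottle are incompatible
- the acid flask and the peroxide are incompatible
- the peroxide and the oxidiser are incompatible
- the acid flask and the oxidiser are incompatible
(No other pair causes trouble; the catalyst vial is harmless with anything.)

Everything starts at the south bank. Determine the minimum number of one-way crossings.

9

Counting alone: the courier can take at most 2 across per trip to the north bank, so moving all 6 needs at least 3 loaded trips out, with a return between consecutive ones — at least 5 crossings.
The safety rule pushes this higher. Following every safe sequence of crossings, the most of the 6 that can be at the north bank as the raft arrives there on crossings 5, 7 is 4, 5 respectively — never all 6.
So no plan with fewer than 9 crossings exists, and this one achieves 9:
1. Courier goes to the north bank with the oxidiser and the peroxide.
2. Courier goes back to the south bank with the oxidiser.
3. Courier goes to the north bank with the oxidiser and the reducing agent.
4. Courier goes back to the south bank with the peroxide.
5. Courier goes to the north bank with the acid flask and the ammonia bottle.
6. Courier goes back to the south bank with the oxidiser.
7. Courier goes to the north bank with the catalyst vial and the oxidiser.
8. Courier goes back to the south bank with the oxidiser.
9. Courier goes to the north bank with the oxidiser and the peroxide.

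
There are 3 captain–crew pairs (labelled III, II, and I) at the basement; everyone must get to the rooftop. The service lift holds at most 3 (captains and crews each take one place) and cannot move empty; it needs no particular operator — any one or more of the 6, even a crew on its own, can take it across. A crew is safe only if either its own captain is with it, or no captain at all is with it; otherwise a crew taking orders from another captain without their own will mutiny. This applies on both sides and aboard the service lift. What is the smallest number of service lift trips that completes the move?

5

Counting alone: each trip to the rooftop takes at most 3 across and each return brings at least 1 back, so after t trips out (and t−1 returns) at most 3t − (t−1) of the 6 are across; that first reaches 6 at t = 3, so at least 5 crossings are needed.
The plan below uses exactly 5 crossings, so it is optimal:
1. captain III and crew III cross → the rooftop.
2. captain III crosses ← the basement.
3. captain I, captain II, and captain III cross → the rooftop.
4. crew III crosses ← the basement.
5. crew I, crew II, and crew III cross → the rooftop.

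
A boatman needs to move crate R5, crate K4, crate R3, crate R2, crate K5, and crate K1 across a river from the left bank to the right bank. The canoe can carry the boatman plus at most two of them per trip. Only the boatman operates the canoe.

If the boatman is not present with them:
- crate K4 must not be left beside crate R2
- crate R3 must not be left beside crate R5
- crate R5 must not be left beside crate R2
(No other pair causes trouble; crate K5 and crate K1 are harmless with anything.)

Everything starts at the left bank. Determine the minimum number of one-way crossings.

5

Counting alone: the boatman can take at most 2 across per trip to the right bank, so moving all 6 needs at least 3 loaded trips out, with a return between consecutive ones — at least 5 crossings.
The plan below uses exactly 5 crossings, so it is optimal:
1. Boatman goes to the right bank with crate K4 and crate R5.
2. Boatman goes back to the left bank alone.
3. Boatman goes to the right bank with crate K1 and crate K5.
4. Boatman goes back to the left bank alone.
5. Boatman goes to the right bank with crate R2 and crate R3.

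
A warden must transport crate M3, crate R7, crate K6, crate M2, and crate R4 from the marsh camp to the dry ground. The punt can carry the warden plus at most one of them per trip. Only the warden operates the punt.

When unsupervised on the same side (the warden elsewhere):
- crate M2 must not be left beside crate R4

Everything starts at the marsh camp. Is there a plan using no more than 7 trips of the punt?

Counting alone: the warden can take at most 1 across per trip to the dry ground, so moving all 5 needs at least 5 loaded trips out, with a return between consecutive ones — at least 9 crossings.
Since 7 < 9, 7 crossings cannot be enough. (The shortest complete plan in fact takes 9:)
1. Warden goes to the dry ground with crate M2.  [the marsh camp: crate K6, crate M3, crate R4, crate R7 | the dry ground: crate M2]
2. Warden goes back to the marsh camp alone.  [the marsh camp: crate K6, crate M3, crate R4, crate R7 | the dry ground: crate M2]
3. Warden goes to the dry ground with crate M3.  [the marsh camp: crate K6, crate R4, crate R7 | the dry ground: crate M2, crate M3]
4. Warden goes back to the marsh camp alone.  [the marsh camp: crate K6, crate R4, crate R7 | the dry ground: crate M2, crate M3]
5. Warden goes to the dry ground with crate R7.  [the marsh camp: crate K6, crate R4 | the dry ground: crate M2, crate M3, crate R7]
6. Warden goes back to the marsh camp alone.  [the marsh camp: crate K6, crate R4 | the dry ground: crate M2, crate M3, crate R7]
7. Warden goes to the dry ground with crate K6.  [the marsh camp: crate R4 | the dry ground: crate K6, crate M2, crate M3, crate R7]
8. Warden goes back to the marsh camp alone.  [the marsh camp: crate R4 | the dry ground: crate K6, crate M2, crate M3, crate R7]
9. Warden goes to the dry ground with crate R4.  [the marsh camp: — | the dry ground: crate K6, crate M2, crate M3, crate R4, crate R7]

No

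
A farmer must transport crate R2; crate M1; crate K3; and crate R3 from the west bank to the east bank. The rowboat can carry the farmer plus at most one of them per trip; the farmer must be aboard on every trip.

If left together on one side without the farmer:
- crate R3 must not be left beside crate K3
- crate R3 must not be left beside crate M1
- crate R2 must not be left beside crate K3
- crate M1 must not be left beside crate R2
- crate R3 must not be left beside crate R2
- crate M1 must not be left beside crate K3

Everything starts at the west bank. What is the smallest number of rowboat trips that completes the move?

impossible

Whatever the first load, the items left behind include a forbidden pair without the farmer. No opening move is safe, so no plan exists.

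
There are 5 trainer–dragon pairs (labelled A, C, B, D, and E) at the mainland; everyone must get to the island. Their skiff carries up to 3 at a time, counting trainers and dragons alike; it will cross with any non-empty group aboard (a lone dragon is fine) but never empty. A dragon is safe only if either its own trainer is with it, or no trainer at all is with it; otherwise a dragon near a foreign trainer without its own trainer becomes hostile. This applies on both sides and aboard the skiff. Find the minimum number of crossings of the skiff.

Counting alone: each trip to the island takes at most 3 across and each return brings at least 1 back, so after t trips out (and t−1 returns) at most 3t − (t−1) of the 10 are across; that first reaches 10 at t = 5, so at least 9 crossings are needed.
The safety rule pushes this higher. Following every safe sequence of crossings, the most of the 10 that can be at the island as the skiff arrives there on crossing 9 is 9 — never all 10.
So no plan with fewer than 11 crossings exists, and this one achieves 11:
1. dragon A and trainer A cross → the island.
2. trainer A crosses ← the mainland.
3. dragon B, dragon C, and dragon D cross → the island.
4. dragon A crosses ← the mainland.
5. trainer B, trainer C, and trainer D cross → the island.
6. dragon C and trainer C cross ← the mainland.
7. trainer A, trainer C, and trainer E cross → the island.
8. dragon B crosses ← the mainland.
9. dragon A and dragon C cross → the island.
10. dragon A crosses ← the mainland.
11. dragon A, dragon B, and dragon E cross → the island.

11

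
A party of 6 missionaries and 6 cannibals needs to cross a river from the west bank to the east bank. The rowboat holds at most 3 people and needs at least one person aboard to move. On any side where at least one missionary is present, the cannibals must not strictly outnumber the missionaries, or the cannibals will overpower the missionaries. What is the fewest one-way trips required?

Following every safe sequence of crossings from the start, the most of the 12 that can be at the east bank as the rowboat arrives there on crossings 1, 3, 5 is 3, 5, 6 respectively; the best ever achieved is 6 of 12.
From crossing 7 on, no configuration arises that was not already reachable earlier: only 17 distinct safe configurations (who is on which side, and where the rowboat is) can ever be reached, none of them has everyone across, and every continuation just revisits them. They are: 0 missionaries + 0 cannibals across (rowboat back at the start); 0 missionaries + 1 cannibal across (rowboat there); 0 missionaries + 1 cannibal across (rowboat back at the start); 0 missionaries + 2 cannibals across (rowboat there); 0 missionaries + 2 cannibals across (rowboat back at the start); 0 missionaries + 3 cannibals across (rowboat there); 0 missionaries + 3 cannibals across (rowboat back at the start); 0 missionaries + 4 cannibals across (rowboat there); 0 missionaries + 4 cannibals across (rowboat back at the start); 0 missionaries + 5 cannibals across (rowboat there); 0 missionaries + 5 cannibals across (rowboat back at the start); 0 missionaries + 6 cannibals across (rowboat there); 1 missionary + 1 cannibal across (rowboat there); 1 missionary + 1 cannibal across (rowboat back at the start); 2 missionaries + 2 cannibals across (rowboat there); 2 missionaries + 2 cannibals across (rowboat back at the start); 3 missionaries + 3 cannibals across (rowboat there). So no valid plan exists.

impossible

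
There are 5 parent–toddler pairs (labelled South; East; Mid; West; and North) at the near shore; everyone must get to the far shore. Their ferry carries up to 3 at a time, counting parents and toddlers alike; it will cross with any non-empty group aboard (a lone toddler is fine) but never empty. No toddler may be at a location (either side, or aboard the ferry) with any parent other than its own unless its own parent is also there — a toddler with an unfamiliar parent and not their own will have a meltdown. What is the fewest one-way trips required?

Counting alone: each trip to the far shore takes at most 3 across and each return brings at least 1 back, so after t trips out (and t−1 returns) at most 3t − (t−1) of the 10 are across; that first reaches 10 at t = 5, so at least 9 crossings are needed.
The safety rule pushes this higher. Following every safe sequence of crossings, the most of the 10 that can be at the far shore as the ferry arrives there on crossing 9 is 9 — never all 10.
So no plan with fewer than 11 crossings exists, and this one achieves 11:
1. parent South and toddler South cross → the far shore.
2. parent South crosses ← the near shore.
3. toddler East, toddler Mid, and toddler West cross → the far shore.
4. toddler South crosses ← the near shore.
5. parent East, parent Mid, and parent West cross → the far shore.
6. parent East and toddler East cross ← the near shore.
7. parent East, parent North, and parent South cross → the far shore.
8. toddler Mid crosses ← the near shore.
9. toddler East and toddler South cross → the far shore.
10. toddler South crosses ← the near shore.
11. toddler Mid, toddler North, and toddler South cross → the far shore.

11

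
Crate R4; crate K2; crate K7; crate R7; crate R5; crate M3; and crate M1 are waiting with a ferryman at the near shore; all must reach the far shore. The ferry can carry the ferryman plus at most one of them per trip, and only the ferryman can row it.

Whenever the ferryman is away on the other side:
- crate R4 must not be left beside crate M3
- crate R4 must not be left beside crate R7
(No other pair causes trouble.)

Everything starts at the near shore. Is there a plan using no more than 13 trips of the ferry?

No

Counting alone: the ferryman can take at most 1 across per trip to the far shore, so moving all 7 needs at least 7 loaded trips out, with a return between consecutive ones — at least 13 crossings.
The safety rule pushes this higher. Following every safe sequence of crossings, the most of the 7 that can be at the far shore as the ferry arrives there on crossing 13 is 6 — never all 7.
So the move cannot be finished within 13 crossings. (The shortest complete plan takes 15:)
1. Ferryman goes to the far shore with crate R4.  [the near shore: crate K2, crate K7, crate M1, crate M3, crate R5, crate R7 | the far shore: crate R4]
2. Ferryman goes back to the near shore alone.  [the near shore: crate K2, crate K7, crate M1, crate M3, crate R5, crate R7 | the far shore: crate R4]
3. Ferryman goes to the far shore with crate K2.  [the near shore: crate K7, crate M1, crate M3, crate R5, crate R7 | the far shore: crate K2, crate R4]
4. Ferryman goes back to the near shore alone.  [the near shore: crate K7, crate M1, crate M3, crate R5, crate R7 | the far shore: crate K2, crate R4]
5. Ferryman goes to the far shore with crate K7.  [the near shore: crate M1, crate M3, crate R5, crate R7 | the far shore: crate K2, crate K7, crate R4]
6. Ferryman goes back to the near shore alone.  [the near shore: crate M1, crate M3, crate R5, crate R7 | the far shore: crate K2, crate K7, crate R4]
7. Ferryman goes to the far shore with crate R7.  [the near shore: crate M1, crate M3, crate R5 | the far shore: crate K2, crate K7, crate R4, crate R7]
8. Ferryman goes back to the near shore with crate R4.  [the near shore: crate M1, crate M3, crate R4, crate R5 | the far shore: crate K2, crate K7, crate R7]
9. Ferryman goes to the far shore with crate M3.  [the near shore: crate M1, crate R4, crate R5 | the far shore: crate K2, crate K7, crate M3, crate R7]
10. Ferryman goes back to the near shore alone.  [the near shore: crate M1, crate R4, crate R5 | the far shore: crate K2, crate K7, crate M3, crate R7]
11. Ferryman goes to the far shore with crate R5.  [the near shore: crate M1, crate R4 | the far shore: crate K2, crate K7, crate M3, crate R5, crate R7]
12. Ferryman goes back to the near shore alone.  [the near shore: crate M1, crate R4 | the far shore: crate K2, crate K7, crate M3, crate R5, crate R7]
13. Ferryman goes to the far shore with crate M1.  [the near shore: crate R4 | the far shore: crate K2, crate K7, crate M1, crate M3, crate R5, crate R7]
14. Ferryman goes back to the near shore alone.  [the near shore: crate R4 | the far shore: crate K2, crate K7, crate M1, crate M3, crate R5, crate R7]
15. Ferryman goes to the far shore with crate R4.  [the near shore: — | the far shore: crate K2, crate K7, crate M1, crate M3, crate R4, crate R5, crate R7]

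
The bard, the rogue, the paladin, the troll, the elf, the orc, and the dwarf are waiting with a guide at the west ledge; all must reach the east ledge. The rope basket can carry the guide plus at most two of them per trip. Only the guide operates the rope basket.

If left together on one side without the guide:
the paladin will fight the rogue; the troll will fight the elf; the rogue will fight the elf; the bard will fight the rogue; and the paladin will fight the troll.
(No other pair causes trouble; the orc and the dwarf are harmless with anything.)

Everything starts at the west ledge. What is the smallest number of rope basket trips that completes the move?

Counting alone: the guide can take at most 2 across per trip to the east ledge, so moving all 7 needs at least 4 loaded trips out, with a return between consecutive ones — at least 7 crossings.
The safety rule pushes this higher. Following every safe sequence of crossings, the most of the 7 that can be at the east ledge as the rope basket arrives there on crossing 7 is 6 — never all 7.
So no plan with fewer than 9 crossings exists, and this one achieves 9:
1. Guide goes to the east ledge with the rogue and the troll.
2. Guide goes back to the west ledge alone.
3. Guide goes to the east ledge with the bard.
4. Guide goes back to the west ledge with the rogue.
5. Guide goes to the east ledge with the elf and the paladin.
6. Guide goes back to the west ledge with the troll.
7. Guide goes to the east ledge with the dwarf and the orc.
8. Guide goes back to the west ledge alone.
9. Guide goes to the east ledge with the rogue and the troll.

9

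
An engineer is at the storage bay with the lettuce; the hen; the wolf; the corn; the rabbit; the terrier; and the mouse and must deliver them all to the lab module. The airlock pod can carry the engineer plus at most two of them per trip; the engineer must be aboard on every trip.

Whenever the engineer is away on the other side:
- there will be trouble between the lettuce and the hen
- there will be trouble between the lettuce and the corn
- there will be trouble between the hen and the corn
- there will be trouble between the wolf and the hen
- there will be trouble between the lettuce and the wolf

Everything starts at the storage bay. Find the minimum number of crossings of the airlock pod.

Counting alone: the engineer can take at most 2 across per trip to the lab module, so moving all 7 needs at least 4 loaded trips out, with a return between consecutive ones — at least 7 crossings.
The safety rule pushes this higher. Following every safe sequence of crossings, the most of the 7 that can be at the lab module as the airlock pod arrives there on crossings 7, 9 is 5, 6 respectively — never all 7.
So no plan with fewer than 11 crossings exists, and this one achieves 11:
1. Engineer goes to the lab module with the hen and the lettuce.
2. Engineer goes back to the storage bay with the lettuce.
3. Engineer goes to the lab module with the lettuce and the rabbit.
4. Engineer goes back to the storage bay with the lettuce.
5. Engineer goes to the lab module with the lettuce and the terrier.
6. Engineer goes back to the storage bay with the lettuce.
7. Engineer goes to the lab module with the lettuce and the mouse.
8. Engineer goes back to the storage bay with the lettuce.
9. Engineer goes to the lab module with the corn and the wolf.
10. Engineer goes back to the storage bay with the hen.
11. Engineer goes to the lab module with the hen and the lettuce.

11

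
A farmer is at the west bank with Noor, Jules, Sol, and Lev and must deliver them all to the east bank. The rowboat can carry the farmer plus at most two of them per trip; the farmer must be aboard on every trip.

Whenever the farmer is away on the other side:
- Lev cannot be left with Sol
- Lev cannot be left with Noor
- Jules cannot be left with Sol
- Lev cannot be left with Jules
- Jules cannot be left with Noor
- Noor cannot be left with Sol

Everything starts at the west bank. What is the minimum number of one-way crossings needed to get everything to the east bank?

impossible

Whatever the first load, the items left behind include a forbidden pair without the farmer. No opening move is safe, so no plan exists.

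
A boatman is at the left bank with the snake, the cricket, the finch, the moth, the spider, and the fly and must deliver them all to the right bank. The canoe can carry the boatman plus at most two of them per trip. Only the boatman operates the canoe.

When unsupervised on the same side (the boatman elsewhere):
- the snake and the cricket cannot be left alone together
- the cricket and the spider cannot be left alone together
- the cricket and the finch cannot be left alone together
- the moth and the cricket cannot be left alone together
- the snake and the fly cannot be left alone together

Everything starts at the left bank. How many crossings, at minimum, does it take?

7

Counting alone: the boatman can take at most 2 across per trip to the right bank, so moving all 6 needs at least 3 loaded trips out, with a return between consecutive ones — at least 5 crossings.
The safety rule pushes this higher. Following every safe sequence of crossings, the most of the 6 that can be at the right bank as the canoe arrives there on crossing 5 is 5 — never all 6.
So no plan with fewer than 7 crossings exists, and this one achieves 7:
1. Boatman goes to the right bank with the cricket and the snake.  [the left bank: the finch, the fly, the moth, the spider | the right bank: the cricket, the snake]
2. Boatman goes back to the left bank with the snake.  [the left bank: the finch, the fly, the moth, the snake, the spider | the right bank: the cricket]
3. Boatman goes to the right bank with the finch and the snake.  [the left bank: the fly, the moth, the spider | the right bank: the cricket, the finch, the snake]
4. Boatman goes back to the left bank with the cricket.  [the left bank: the cricket, the fly, the moth, the spider | the right bank: the finch, the snake]
5. Boatman goes to the right bank with the moth and the spider.  [the left bank: the cricket, the fly | the right bank: the finch, the moth, the snake, the spider]
6. Boatman goes back to the left bank alone.  [the left bank: the cricket, the fly | the right bank: the finch, the moth, the snake, the spider]
7. Boatman goes to the right bank with the cricket and the fly.  [the left bank: — | the right bank: the cricket, the finch, the fly, the moth, the snake, the spider]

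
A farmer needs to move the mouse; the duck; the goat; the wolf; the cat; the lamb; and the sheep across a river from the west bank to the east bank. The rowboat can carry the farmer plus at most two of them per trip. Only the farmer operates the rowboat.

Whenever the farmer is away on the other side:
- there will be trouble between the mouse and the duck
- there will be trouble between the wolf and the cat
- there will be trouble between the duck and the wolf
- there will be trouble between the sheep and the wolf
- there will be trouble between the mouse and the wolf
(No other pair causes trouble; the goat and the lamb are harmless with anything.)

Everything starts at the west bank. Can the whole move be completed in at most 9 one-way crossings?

No

Counting alone: the farmer can take at most 2 across per trip to the east bank, so moving all 7 needs at least 4 loaded trips out, with a return between consecutive ones — at least 7 crossings.
The safety rule pushes this higher. Following every safe sequence of crossings, the most of the 7 that can be at the east bank as the rowboat arrives there on crossings 7, 9 is 5, 6 respectively — never all 7.
So the move cannot be finished within 9 crossings. (The shortest complete plan takes 11:)
1. Farmer goes to the east bank with the mouse and the wolf.  [the west bank: the cat, the duck, the goat, the lamb, the sheep | the east bank: the mouse, the wolf]
2. Farmer goes back to the west bank with the mouse.  [the west bank: the cat, the duck, the goat, the lamb, the mouse, the sheep | the east bank: the wolf]
3. Farmer goes to the east bank with the goat and the mouse.  [the west bank: the cat, the duck, the lamb, the sheep | the east bank: the goat, the mouse, the wolf]
4. Farmer goes back to the west bank with the mouse.  [the west bank: the cat, the duck, the lamb, the mouse, the sheep | the east bank: the goat, the wolf]
5. Farmer goes to the east bank with the cat and the mouse.  [the west bank: the duck, the lamb, the sheep | the east bank: the cat, the goat, the mouse, the wolf]
6. Farmer goes back to the west bank with the wolf.  [the west bank: the duck, the lamb, the sheep, the wolf | the east bank: the cat, the goat, the mouse]
7. Farmer goes to the east bank with the duck and the sheep.  [the west bank: the lamb, the wolf | the east bank: the cat, the duck, the goat, the mouse, the sheep]
8. Farmer goes back to the west bank with the mouse.  [the west bank: the lamb, the mouse, the wolf | the east bank: the cat, the duck, the goat, the sheep]
9. Farmer goes to the east bank with the lamb and the mouse.  [the west bank: the wolf | the east bank: the cat, the duck, the goat, the lamb, the mouse, the sheep]
10. Farmer goes back to the west bank with the mouse.  [the west bank: the mouse, the wolf | the east bank: the cat, the duck, the goat, the lamb, the sheep]
11. Farmer goes to the east bank with the mouse and the wolf.  [the west bank: — | the east bank: the cat, the duck, the goat, the lamb, the mouse, the sheep, the wolf]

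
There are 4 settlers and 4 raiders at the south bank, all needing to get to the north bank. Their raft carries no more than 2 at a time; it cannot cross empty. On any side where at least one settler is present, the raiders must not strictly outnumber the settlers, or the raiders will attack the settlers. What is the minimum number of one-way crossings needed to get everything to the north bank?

Following every safe sequence of crossings from the start, the most of the 8 that can be at the north bank as the raft arrives there on crossings 1, 3, 5 is 2, 3, 4 respectively; the best ever achieved is 4 of 8.
From crossing 7 on, no configuration arises that was not already reachable earlier: only 11 distinct safe configurations (who is on which side, and where the raft is) can ever be reached, none of them has everyone across, and every continuation just revisits them. They are: 0 settlers + 0 raiders across (raft back at the start); 0 settlers + 1 raider across (raft there); 0 settlers + 1 raider across (raft back at the start); 0 settlers + 2 raiders across (raft there); 0 settlers + 2 raiders across (raft back at the start); 0 settlers + 3 raiders across (raft there); 0 settlers + 3 raiders across (raft back at the start); 0 settlers + 4 raiders across (raft there); 1 settler + 1 raider across (raft there); 1 settler + 1 raider across (raft back at the start); 2 settlers + 2 raiders across (raft there). So no valid plan exists.

impossible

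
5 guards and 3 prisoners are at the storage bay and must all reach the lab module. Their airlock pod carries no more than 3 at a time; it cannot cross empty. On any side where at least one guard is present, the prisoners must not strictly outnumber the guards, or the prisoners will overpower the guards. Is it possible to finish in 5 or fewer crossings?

No

Counting alone: each trip to the lab module takes at most 3 across and each return brings at least 1 back, so after t trips out (and t−1 returns) at most 3t − (t−1) of the 8 are across; that first reaches 8 at t = 4, so at least 7 crossings are needed.
Since 5 < 7, 5 crossings cannot be enough. (The shortest complete plan in fact takes 7:)
1. 2 prisoners → the lab module.  (the storage bay: 5G 1P; the lab module: 0G 2P)
2. 1 prisoner ← the storage bay.  (the storage bay: 5G 2P; the lab module: 0G 1P)
3. 2 guards and 1 prisoner → the lab module.  (the storage bay: 3G 1P; the lab module: 2G 2P)
4. 1 prisoner ← the storage bay.  (the storage bay: 3G 2P; the lab module: 2G 1P)
5. 1 guard and 2 prisoners → the lab module.  (the storage bay: 2G 0P; the lab module: 3G 3P)
6. 1 prisoner ← the storage bay.  (the storage bay: 2G 1P; the lab module: 3G 2P)
7. 2 guards and 1 prisoner → the lab module.  (the storage bay: 0G 0P; the lab module: 5G 3P)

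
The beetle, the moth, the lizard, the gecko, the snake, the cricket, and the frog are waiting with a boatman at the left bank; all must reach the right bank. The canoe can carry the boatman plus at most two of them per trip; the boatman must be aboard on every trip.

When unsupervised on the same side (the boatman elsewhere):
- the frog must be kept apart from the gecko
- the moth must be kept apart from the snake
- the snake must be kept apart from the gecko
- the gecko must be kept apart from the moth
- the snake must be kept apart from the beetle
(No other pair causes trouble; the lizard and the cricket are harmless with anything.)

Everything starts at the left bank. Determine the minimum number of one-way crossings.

11

Counting alone: the boatman can take at most 2 across per trip to the right bank, so moving all 7 needs at least 4 loaded trips out, with a return between consecutive ones — at least 7 crossings.
The safety rule pushes this higher. Following every safe sequence of crossings, the most of the 7 that can be at the right bank as the canoe arrives there on crossings 7, 9 is 5, 6 respectively — never all 7.
So no plan with fewer than 11 crossings exists, and this one achieves 11:
1. Boatman goes to the right bank with the gecko and the snake.  [the left bank: the beetle, the cricket, the frog, the lizard, the moth | the right bank: the gecko, the snake]
2. Boatman goes back to the left bank with the gecko.  [the left bank: the beetle, the cricket, the frog, the gecko, the lizard, the moth | the right bank: the snake]
3. Boatman goes to the right bank with the beetle and the gecko.  [the left bank: the cricket, the frog, the lizard, the moth | the right bank: the beetle, the gecko, the snake]
4. Boatman goes back to the left bank with the snake.  [the left bank: the cricket, the frog, the lizard, the moth, the snake | the right bank: the beetle, the gecko]
5. Boatman goes to the right bank with the lizard and the moth.  [the left bank: the cricket, the frog, the snake | the right bank: the beetle, the gecko, the lizard, the moth]
6. Boatman goes back to the left bank with the moth.  [the left bank: the cricket, the frog, the moth, the snake | the right bank: the beetle, the gecko, the lizard]
7. Boatman goes to the right bank with the cricket and the moth.  [the left bank: the frog, the snake | the right bank: the beetle, the cricket, the gecko, the lizard, the moth]
8. Boatman goes back to the left bank with the moth.  [the left bank: the frog, the moth, the snake | the right bank: the beetle, the cricket, the gecko, the lizard]
9. Boatman goes to the right bank with the frog and the moth.  [the left bank: the snake | the right bank: the beetle, the cricket, the frog, the gecko, the lizard, the moth]
10. Boatman goes back to the left bank with the gecko.  [the left bank: the gecko, the snake | the right bank: the beetle, the cricket, the frog, the lizard, the moth]
11. Boatman goes to the right bank with the gecko and the snake.  [the left bank: — | the right bank: the beetle, the cricket, the frog, the gecko, the lizard, the moth, the snake]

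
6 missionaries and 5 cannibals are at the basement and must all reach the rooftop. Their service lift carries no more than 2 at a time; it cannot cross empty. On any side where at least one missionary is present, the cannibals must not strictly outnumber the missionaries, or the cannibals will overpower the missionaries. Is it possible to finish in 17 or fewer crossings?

Counting alone: each trip to the rooftop takes at most 2 across and each return brings at least 1 back, so after t trips out (and t−1 returns) at most 2t − (t−1) of the 11 are across; that first reaches 11 at t = 10, so at least 19 crossings are needed.
Since 17 < 19, 17 crossings cannot be enough. (The shortest complete plan in fact takes 19:)
1. 2 cannibals → the rooftop.  (the basement: 6M 3C; the rooftop: 0M 2C)
2. 1 cannibal ← the basement.  (the basement: 6M 4C; the rooftop: 0M 1C)
3. 2 cannibals → the rooftop.  (the basement: 6M 2C; the rooftop: 0M 3C)
4. 1 cannibal ← the basement.  (the basement: 6M 3C; the rooftop: 0M 2C)
5. 2 missionaries → the rooftop.  (the basement: 4M 3C; the rooftop: 2M 2C)
6. 1 cannibal ← the basement.  (the basement: 4M 4C; the rooftop: 2M 1C)
7. 1 missionary and 1 cannibal → the rooftop.  (the basement: 3M 3C; the rooftop: 3M 2C)
8. 1 missionary ← the basement.  (the basement: 4M 3C; the rooftop: 2M 2C)
9. 1 missionary and 1 cannibal → the rooftop.  (the basement: 3M 2C; the rooftop: 3M 3C)
10. 1 cannibal ← the basement.  (the basement: 3M 3C; the rooftop: 3M 2C)
11. 1 missionary and 1 cannibal → the rooftop.  (the basement: 2M 2C; the rooftop: 4M 3C)
12. 1 missionary ← the basement.  (the basement: 3M 2C; the rooftop: 3M 3C)
13. 1 missionary and 1 cannibal → the rooftop.  (the basement: 2M 1C; the rooftop: 4M 4C)
14. 1 cannibal ← the basement.  (the basement: 2M 2C; the rooftop: 4M 3C)
15. 1 missionary and 1 cannibal → the rooftop.  (the basement: 1M 1C; the rooftop: 5M 4C)
16. 1 missionary ← the basement.  (the basement: 2M 1C; the rooftop: 4M 4C)
17. 1 missionary and 1 cannibal → the rooftop.  (the basement: 1M 0C; the rooftop: 5M 5C)
18. 1 cannibal ← the basement.  (the basement: 1M 1C; the rooftop: 5M 4C)
19. 1 missionary and 1 cannibal → the rooftop.  (the basement: 0M 0C; the rooftop: 6M 5C)

No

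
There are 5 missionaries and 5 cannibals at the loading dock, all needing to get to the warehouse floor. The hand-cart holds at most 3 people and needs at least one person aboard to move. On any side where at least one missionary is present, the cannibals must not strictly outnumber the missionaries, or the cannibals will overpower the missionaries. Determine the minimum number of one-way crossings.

11

Counting alone: each trip to the warehouse floor takes at most 3 across and each return brings at least 1 back, so after t trips out (and t−1 returns) at most 3t − (t−1) of the 10 are across; that first reaches 10 at t = 5, so at least 9 crossings are needed.
The safety rule pushes this higher. Following every safe sequence of crossings, the most of the 10 that can be at the warehouse floor as the hand-cart arrives there on crossing 9 is 9 — never all 10.
So no plan with fewer than 11 crossings exists, and this one achieves 11:
1. 2 cannibals → the warehouse floor.  (the loading dock: 5M 3C; the warehouse floor: 0M 2C)
2. 1 cannibal ← the loading dock.  (the loading dock: 5M 4C; the warehouse floor: 0M 1C)
3. 3 cannibals → the warehouse floor.  (the loading dock: 5M 1C; the warehouse floor: 0M 4C)
4. 1 cannibal ← the loading dock.  (the loading dock: 5M 2C; the warehouse floor: 0M 3C)
5. 3 missionaries → the warehouse floor.  (the loading dock: 2M 2C; the warehouse floor: 3M 3C)
6. 1 missionary and 1 cannibal ← the loading dock.  (the loading dock: 3M 3C; the warehouse floor: 2M 2C)
7. 3 missionaries → the warehouse floor.  (the loading dock: 0M 3C; the warehouse floor: 5M 2C)
8. 1 cannibal ← the loading dock.  (the loading dock: 0M 4C; the warehouse floor: 5M 1C)
9. 2 cannibals → the warehouse floor.  (the loading dock: 0M 2C; the warehouse floor: 5M 3C)
10. 1 cannibal ← the loading dock.  (the loading dock: 0M 3C; the warehouse floor: 5M 2C)
11. 3 cannibals → the warehouse floor.  (the loading dock: 0M 0C; the warehouse floor: 5M 5C)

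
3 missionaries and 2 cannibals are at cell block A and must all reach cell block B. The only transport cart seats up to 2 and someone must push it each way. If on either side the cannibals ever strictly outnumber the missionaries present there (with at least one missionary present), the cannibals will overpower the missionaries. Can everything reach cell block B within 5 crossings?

Counting alone: each trip to cell block B takes at most 2 across and each return brings at least 1 back, so after t trips out (and t−1 returns) at most 2t − (t−1) of the 5 are across; that first reaches 5 at t = 4, so at least 7 crossings are needed.
Since 5 < 7, 5 crossings cannot be enough. (The shortest complete plan in fact takes 7:)
1. 2 cannibals → cell block B.  (cell block A: 3M 0C; cell block B: 0M 2C)
2. 1 cannibal ← cell block A.  (cell block A: 3M 1C; cell block B: 0M 1C)
3. 2 missionaries → cell block B.  (cell block A: 1M 1C; cell block B: 2M 1C)
4. 1 missionary ← cell block A.  (cell block A: 2M 1C; cell block B: 1M 1C)
5. 1 missionary and 1 cannibal → cell block B.  (cell block A: 1M 0C; cell block B: 2M 2C)
6. 1 cannibal ← cell block A.  (cell block A: 1M 1C; cell block B: 2M 1C)
7. 1 missionary and 1 cannibal → cell block B.  (cell block A: 0M 0C; cell block B: 3M 2C)

No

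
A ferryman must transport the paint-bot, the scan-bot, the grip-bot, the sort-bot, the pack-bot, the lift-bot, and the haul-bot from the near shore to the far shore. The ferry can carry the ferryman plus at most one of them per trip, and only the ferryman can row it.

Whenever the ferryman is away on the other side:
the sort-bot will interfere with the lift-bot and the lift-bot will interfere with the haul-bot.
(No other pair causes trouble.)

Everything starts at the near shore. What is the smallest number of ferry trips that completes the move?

Counting alone: the ferryman can take at most 1 across per trip to the far shore, so moving all 7 needs at least 7 loaded trips out, with a return between consecutive ones — at least 13 crossings.
The safety rule pushes this higher. Following every safe sequence of crossings, the most of the 7 that can be at the far shore as the ferry arrives there on crossing 13 is 6 — never all 7.
So no plan with fewer than 15 crossings exists, and this one achieves 15:
1. Ferryman goes to the far shore with the lift-bot.
2. Ferryman goes back to the near shore alone.
3. Ferryman goes to the far shore with the paint-bot.
4. Ferryman goes back to the near shore alone.
5. Ferryman goes to the far shore with the scan-bot.
6. Ferryman goes back to the near shore alone.
7. Ferryman goes to the far shore with the grip-bot.
8. Ferryman goes back to the near shore alone.
9. Ferryman goes to the far shore with the sort-bot.
10. Ferryman goes back to the near shore with the lift-bot.
11. Ferryman goes to the far shore with the haul-bot.
12. Ferryman goes back to the near shore alone.
13. Ferryman goes to the far shore with the pack-bot.
14. Ferryman goes back to the near shore alone.
15. Ferryman goes to the far shore with the lift-bot.

15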